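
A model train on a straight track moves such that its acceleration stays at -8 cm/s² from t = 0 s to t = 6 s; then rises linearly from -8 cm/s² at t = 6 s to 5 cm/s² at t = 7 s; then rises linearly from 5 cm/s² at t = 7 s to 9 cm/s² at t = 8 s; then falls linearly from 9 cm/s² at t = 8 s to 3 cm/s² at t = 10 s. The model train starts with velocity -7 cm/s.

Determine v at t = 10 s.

Δv equals the area under the a-t graph; then v = v₀ + Δv.
0–6 s: -8 × 6 = -48 cm/s
6–7 s: ½(-8 + 5)(1) = -1.5 cm/s
7–8 s: ½(5 + 9)(1) = 7 cm/s
8–10 s: ½(9 + 3)(2) = 12 cm/s
Δv = -30.5 cm/s, so v(10) = -7 + (-30.5) = -37.5 cm/s.

-37.5 cm/s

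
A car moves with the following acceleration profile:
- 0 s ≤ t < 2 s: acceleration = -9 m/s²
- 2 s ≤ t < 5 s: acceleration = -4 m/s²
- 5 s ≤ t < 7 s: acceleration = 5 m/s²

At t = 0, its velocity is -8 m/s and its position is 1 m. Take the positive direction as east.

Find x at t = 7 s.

-195 m

On each constant-a segment, Δv = aΔt and Δx = v₀Δt + ½aΔt²; chain segment to segment.
0–2 s: v starts -8 m/s; Δx = -8·2 + ½·-9·2² = -34 m; v ends -26 m/s.
2–5 s: v starts -26 m/s; Δx = -26·3 + ½·-4·3² = -96 m; v ends -38 m/s.
5–7 s: v starts -38 m/s; Δx = -38·2 + ½·5·2² = -66 m; v ends -28 m/s.
x(7) = 1 + Σ Δx = -195 m.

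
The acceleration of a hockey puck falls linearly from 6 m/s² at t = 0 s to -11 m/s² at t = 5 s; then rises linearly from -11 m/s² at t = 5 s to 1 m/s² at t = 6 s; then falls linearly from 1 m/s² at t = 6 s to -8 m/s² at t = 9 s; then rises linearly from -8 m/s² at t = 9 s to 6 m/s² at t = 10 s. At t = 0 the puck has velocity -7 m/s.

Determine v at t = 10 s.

-36 m/s

Δv equals the area under the a-t graph; then v = v₀ + Δv.
0–5 s: ½(6 + -11)(5) = -12.5 m/s
5–6 s: ½(-11 + 1)(1) = -5 m/s
6–9 s: ½(1 + -8)(3) = -10.5 m/s
9–10 s: ½(-8 + 6)(1) = -1 m/s
Δv = -29 m/s, so v(10) = -7 + (-29) = -36 m/s.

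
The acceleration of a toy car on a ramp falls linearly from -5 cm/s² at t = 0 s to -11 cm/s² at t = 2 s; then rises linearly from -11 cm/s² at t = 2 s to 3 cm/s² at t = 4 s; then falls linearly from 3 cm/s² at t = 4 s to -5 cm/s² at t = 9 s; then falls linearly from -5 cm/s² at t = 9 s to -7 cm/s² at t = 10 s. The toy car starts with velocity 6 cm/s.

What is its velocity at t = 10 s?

-29 cm/s

Δv equals the area under the a-t graph; then v = v₀ + Δv.
0–2 s: ½(-5 + -11)(2) = -16 cm/s
2–4 s: ½(-11 + 3)(2) = -8 cm/s
4–9 s: ½(3 + -5)(5) = -5 cm/s
9–10 s: ½(-5 + -7)(1) = -6 cm/s
Δv = -35 cm/s, so v(10) = 6 + (-35) = -29 cm/s.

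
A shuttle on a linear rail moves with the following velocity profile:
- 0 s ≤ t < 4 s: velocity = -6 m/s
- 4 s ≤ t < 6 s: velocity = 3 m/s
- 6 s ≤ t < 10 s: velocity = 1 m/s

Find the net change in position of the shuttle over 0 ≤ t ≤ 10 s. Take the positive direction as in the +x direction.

-14 m

Net displacement equals the area under the velocity-time graph (areas below the axis count negative).
0–4 s: -6 × 4 = -24 m
4–6 s: 3 × 2 = 6 m
6–10 s: 1 × 4 = 4 m
Net displacement = -14 m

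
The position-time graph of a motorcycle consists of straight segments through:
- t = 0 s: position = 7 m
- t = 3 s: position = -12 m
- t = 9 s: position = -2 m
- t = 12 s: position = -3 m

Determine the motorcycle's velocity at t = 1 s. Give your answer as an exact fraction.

Velocity is the slope of the x-t graph on 0–3 s: (-12 − 7)/(3 − 0) = -19/3 m/s.

-19/3 m/s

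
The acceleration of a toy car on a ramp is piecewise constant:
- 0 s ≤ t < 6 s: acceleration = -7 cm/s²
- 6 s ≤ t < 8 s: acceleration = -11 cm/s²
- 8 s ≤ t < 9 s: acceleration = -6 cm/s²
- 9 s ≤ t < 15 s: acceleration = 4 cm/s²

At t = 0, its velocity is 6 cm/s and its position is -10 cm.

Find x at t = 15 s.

-567 cm

On each constant-a segment, Δv = aΔt and Δx = v₀Δt + ½aΔt²; chain segment to segment.
0–6 s: v starts 6 cm/s; Δx = 6·6 + ½·-7·6² = -90 cm; v ends -36 cm/s.
6–8 s: v starts -36 cm/s; Δx = -36·2 + ½·-11·2² = -94 cm; v ends -58 cm/s.
8–9 s: v starts -58 cm/s; Δx = -58·1 + ½·-6·1² = -61 cm; v ends -64 cm/s.
9–15 s: v starts -64 cm/s; Δx = -64·6 + ½·4·6² = -312 cm; v ends -40 cm/s.
x(15) = -10 + Σ Δx = -567 cm.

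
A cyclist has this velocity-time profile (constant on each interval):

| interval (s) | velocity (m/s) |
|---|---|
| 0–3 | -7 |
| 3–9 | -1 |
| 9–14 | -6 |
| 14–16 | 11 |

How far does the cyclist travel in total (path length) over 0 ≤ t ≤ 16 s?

79 m

Total distance travelled is ∫|v| dt — sum the magnitudes of each area piece.
0–3 s: |-7| × 3 = 21 m
3–9 s: |-1| × 6 = 6 m
9–14 s: |-6| × 5 = 30 m
14–16 s: |11| × 2 = 22 m
Total distance = 79 m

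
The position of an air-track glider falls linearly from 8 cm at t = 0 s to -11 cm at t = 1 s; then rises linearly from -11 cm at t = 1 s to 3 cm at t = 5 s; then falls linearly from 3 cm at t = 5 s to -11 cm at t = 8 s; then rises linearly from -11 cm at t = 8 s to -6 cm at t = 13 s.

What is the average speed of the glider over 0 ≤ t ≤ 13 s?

Average speed = (total path length)/(elapsed time); on a piecewise-linear x-t graph the path length is Σ|Δx|.
0–1 s: |Δx| = |-11 − 8| = 19 cm
1–5 s: |Δx| = |3 − -11| = 14 cm
5–8 s: |Δx| = |-11 − 3| = 14 cm
8–13 s: |Δx| = |-6 − -11| = 5 cm
Total path = 52 cm; average speed = 52/13 = 4 cm/s.

4 cm/s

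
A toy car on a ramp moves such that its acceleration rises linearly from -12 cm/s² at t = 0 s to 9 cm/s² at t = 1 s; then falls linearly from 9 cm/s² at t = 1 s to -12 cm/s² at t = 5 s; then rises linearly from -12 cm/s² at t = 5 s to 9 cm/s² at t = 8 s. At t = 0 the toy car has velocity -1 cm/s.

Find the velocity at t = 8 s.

-13 cm/s

Δv equals the area under the a-t graph; then v = v₀ + Δv.
0–1 s: ½(-12 + 9)(1) = -1.5 cm/s
1–5 s: ½(9 + -12)(4) = -6 cm/s
5–8 s: ½(-12 + 9)(3) = -4.5 cm/s
Δv = -12 cm/s, so v(8) = -1 + (-12) = -13 cm/s.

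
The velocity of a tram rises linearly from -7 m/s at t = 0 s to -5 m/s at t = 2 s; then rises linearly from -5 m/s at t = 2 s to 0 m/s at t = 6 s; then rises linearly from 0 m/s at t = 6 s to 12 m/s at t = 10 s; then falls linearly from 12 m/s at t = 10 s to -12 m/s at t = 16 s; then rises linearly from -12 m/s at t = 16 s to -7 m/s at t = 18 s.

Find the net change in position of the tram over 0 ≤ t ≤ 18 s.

Displacement is the signed area under the v-t curve.
0–2 s: ½(-7 + -5)(2) = -12 m
2–6 s: ½(-5 + 0)(4) = -10 m
6–10 s: ½(0 + 12)(4) = 24 m
10–16 s: ½(12 + -12)(6) = 0 m
16–18 s: ½(-12 + -7)(2) = -19 m
Net displacement = -17 m

-17 m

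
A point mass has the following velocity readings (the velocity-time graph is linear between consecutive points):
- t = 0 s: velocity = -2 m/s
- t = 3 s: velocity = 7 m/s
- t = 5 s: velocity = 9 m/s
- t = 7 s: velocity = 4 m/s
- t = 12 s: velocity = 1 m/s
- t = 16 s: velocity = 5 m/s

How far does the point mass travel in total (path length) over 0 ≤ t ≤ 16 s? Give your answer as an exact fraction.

187/3 m

Total distance travelled is ∫|v| dt — sum the magnitudes of each area piece.
0–3 s: v = 0 at t = 2/3 s; triangle areas 2/3 + 49/6 = 53/6 m
3–5 s: |½(7 + 9)(2)| = 16 m
5–7 s: |½(9 + 4)(2)| = 13 m
7–12 s: |½(4 + 1)(5)| = 12.5 m
12–16 s: |½(1 + 5)(4)| = 12 m
Total distance = 187/3 m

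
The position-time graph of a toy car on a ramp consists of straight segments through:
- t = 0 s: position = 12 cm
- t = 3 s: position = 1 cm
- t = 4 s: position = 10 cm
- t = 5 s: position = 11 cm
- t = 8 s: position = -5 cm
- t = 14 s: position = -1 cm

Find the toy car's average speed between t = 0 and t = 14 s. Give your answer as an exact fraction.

Average speed = (total path length)/(elapsed time); on a piecewise-linear x-t graph the path length is Σ|Δx|.
0–3 s: |Δx| = |1 − 12| = 11 cm
3–4 s: |Δx| = |10 − 1| = 9 cm
4–5 s: |Δx| = |11 − 10| = 1 cm
5–8 s: |Δx| = |-5 − 11| = 16 cm
8–14 s: |Δx| = |-1 − -5| = 4 cm
Total path = 41 cm; average speed = 41/14 = 41/14 cm/s.

41/14 cm/s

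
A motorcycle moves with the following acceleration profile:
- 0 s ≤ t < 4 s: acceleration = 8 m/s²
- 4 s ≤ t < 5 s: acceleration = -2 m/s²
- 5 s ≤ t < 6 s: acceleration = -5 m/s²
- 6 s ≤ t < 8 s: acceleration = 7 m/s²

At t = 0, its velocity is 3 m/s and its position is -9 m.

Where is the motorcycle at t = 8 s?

201.5 m

On each constant-a segment, Δv = aΔt and Δx = v₀Δt + ½aΔt²; chain segment to segment.
0–4 s: v starts 3 m/s; Δx = 3·4 + ½·8·4² = 76 m; v ends 35 m/s.
4–5 s: v starts 35 m/s; Δx = 35·1 + ½·-2·1² = 34 m; v ends 33 m/s.
5–6 s: v starts 33 m/s; Δx = 33·1 + ½·-5·1² = 30.5 m; v ends 28 m/s.
6–8 s: v starts 28 m/s; Δx = 28·2 + ½·7·2² = 70 m; v ends 42 m/s.
x(8) = -9 + Σ Δx = 201.5 m.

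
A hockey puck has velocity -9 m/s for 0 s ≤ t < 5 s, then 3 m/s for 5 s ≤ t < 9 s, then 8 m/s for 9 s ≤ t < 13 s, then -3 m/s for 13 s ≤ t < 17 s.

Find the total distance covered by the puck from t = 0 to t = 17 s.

101 m

Total distance travelled is ∫|v| dt — sum the magnitudes of each area piece.
0–5 s: |-9| × 5 = 45 m
5–9 s: |3| × 4 = 12 m
9–13 s: |8| × 4 = 32 m
13–17 s: |-3| × 4 = 12 m
Total distance = 101 m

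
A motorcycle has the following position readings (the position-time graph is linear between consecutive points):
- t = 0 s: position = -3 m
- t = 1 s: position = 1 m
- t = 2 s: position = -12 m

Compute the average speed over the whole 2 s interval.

8.5 m/s

Average speed = (total path length)/(elapsed time); on a piecewise-linear x-t graph the path length is Σ|Δx|.
0–1 s: |Δx| = |1 − -3| = 4 m
1–2 s: |Δx| = |-12 − 1| = 13 m
Total path = 17 m; average speed = 17/2 = 8.5 m/s.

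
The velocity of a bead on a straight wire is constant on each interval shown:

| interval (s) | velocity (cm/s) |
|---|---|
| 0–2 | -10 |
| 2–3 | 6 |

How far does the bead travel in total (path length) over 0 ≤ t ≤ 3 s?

26 cm

Total distance travelled is ∫|v| dt — sum the magnitudes of each area piece.
0–2 s: |-10| × 2 = 20 cm
2–3 s: |6| × 1 = 6 cm
Total distance = 26 cm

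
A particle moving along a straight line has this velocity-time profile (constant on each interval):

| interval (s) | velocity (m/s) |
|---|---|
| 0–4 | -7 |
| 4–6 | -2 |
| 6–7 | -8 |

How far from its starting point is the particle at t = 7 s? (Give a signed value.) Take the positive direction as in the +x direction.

Net displacement equals the area under the velocity-time graph (areas below the axis count negative).
0–4 s: -7 × 4 = -28 m
4–6 s: -2 × 2 = -4 m
6–7 s: -8 × 1 = -8 m
Net displacement = -40 m

-40 m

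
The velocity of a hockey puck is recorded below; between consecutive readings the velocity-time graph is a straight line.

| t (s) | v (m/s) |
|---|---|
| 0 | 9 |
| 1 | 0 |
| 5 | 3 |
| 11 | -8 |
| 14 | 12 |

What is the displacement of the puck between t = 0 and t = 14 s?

1.5 m

Net displacement equals the area under the velocity-time graph (areas below the axis count negative).
0–1 s: ½(9 + 0)(1) = 4.5 m
1–5 s: ½(0 + 3)(4) = 6 m
5–11 s: ½(3 + -8)(6) = -15 m
11–14 s: ½(-8 + 12)(3) = 6 m
Net displacement = 1.5 m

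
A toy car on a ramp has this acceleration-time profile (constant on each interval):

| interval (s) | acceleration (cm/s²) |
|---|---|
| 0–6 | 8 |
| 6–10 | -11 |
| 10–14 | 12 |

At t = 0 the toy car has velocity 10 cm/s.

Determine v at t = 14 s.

62 cm/s

Δv equals the area under the a-t graph; then v = v₀ + Δv.
0–6 s: 8 × 6 = 48 cm/s
6–10 s: -11 × 4 = -44 cm/s
10–14 s: 12 × 4 = 48 cm/s
Δv = 52 cm/s, so v(14) = 10 + (52) = 62 cm/s.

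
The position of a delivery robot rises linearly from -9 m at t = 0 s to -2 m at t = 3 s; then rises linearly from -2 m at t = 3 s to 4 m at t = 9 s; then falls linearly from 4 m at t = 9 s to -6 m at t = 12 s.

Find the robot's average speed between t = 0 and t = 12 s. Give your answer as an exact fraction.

23/12 m/s

Average speed = (total path length)/(elapsed time); on a piecewise-linear x-t graph the path length is Σ|Δx|.
0–3 s: |Δx| = |-2 − -9| = 7 m
3–9 s: |Δx| = |4 − -2| = 6 m
9–12 s: |Δx| = |-6 − 4| = 10 m
Total path = 23 m; average speed = 23/12 = 23/12 m/s.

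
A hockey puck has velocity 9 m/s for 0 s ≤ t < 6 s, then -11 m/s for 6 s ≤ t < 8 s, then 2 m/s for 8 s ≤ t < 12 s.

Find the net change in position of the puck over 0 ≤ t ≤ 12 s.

Displacement is the signed area under the v-t curve.
0–6 s: 9 × 6 = 54 m
6–8 s: -11 × 2 = -22 m
8–12 s: 2 × 4 = 8 m
Net displacement = 40 m

40 m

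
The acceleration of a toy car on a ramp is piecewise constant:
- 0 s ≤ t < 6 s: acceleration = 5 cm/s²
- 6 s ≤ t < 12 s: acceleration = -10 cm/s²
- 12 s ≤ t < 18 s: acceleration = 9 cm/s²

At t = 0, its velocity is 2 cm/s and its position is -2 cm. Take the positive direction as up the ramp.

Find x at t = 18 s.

106 cm

On each constant-a segment, Δv = aΔt and Δx = v₀Δt + ½aΔt²; chain segment to segment.
0–6 s: v starts 2 cm/s; Δx = 2·6 + ½·5·6² = 102 cm; v ends 32 cm/s.
6–12 s: v starts 32 cm/s; Δx = 32·6 + ½·-10·6² = 12 cm; v ends -28 cm/s.
12–18 s: v starts -28 cm/s; Δx = -28·6 + ½·9·6² = -6 cm; v ends 26 cm/s.
x(18) = -2 + Σ Δx = 106 cm.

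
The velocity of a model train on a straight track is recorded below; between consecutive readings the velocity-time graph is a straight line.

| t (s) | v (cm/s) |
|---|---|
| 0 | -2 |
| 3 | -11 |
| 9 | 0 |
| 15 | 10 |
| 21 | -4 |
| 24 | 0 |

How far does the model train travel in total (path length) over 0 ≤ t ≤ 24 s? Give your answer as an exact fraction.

1587/14 cm

Total distance travelled is ∫|v| dt — sum the magnitudes of each area piece.
0–3 s: |½(-2 + -11)(3)| = 19.5 cm
3–9 s: |½(-11 + 0)(6)| = 33 cm
9–15 s: |½(0 + 10)(6)| = 30 cm
15–21 s: v = 0 at t = 135/7 s; triangle areas 150/7 + 24/7 = 174/7 cm
21–24 s: |½(-4 + 0)(3)| = 6 cm
Total distance = 1587/14 cm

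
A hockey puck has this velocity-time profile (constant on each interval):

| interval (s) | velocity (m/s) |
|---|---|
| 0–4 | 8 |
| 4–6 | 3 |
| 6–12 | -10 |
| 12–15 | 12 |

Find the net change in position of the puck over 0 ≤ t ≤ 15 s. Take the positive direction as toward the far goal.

14 m

Net displacement equals the area under the velocity-time graph (areas below the axis count negative).
0–4 s: 8 × 4 = 32 m
4–6 s: 3 × 2 = 6 m
6–12 s: -10 × 6 = -60 m
12–15 s: 12 × 3 = 36 m
Net displacement = 14 m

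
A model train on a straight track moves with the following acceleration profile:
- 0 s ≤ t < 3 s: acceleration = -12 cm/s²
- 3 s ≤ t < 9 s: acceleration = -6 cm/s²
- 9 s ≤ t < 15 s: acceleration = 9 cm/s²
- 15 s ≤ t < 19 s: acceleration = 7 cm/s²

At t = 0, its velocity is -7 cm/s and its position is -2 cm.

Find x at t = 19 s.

On each constant-a segment, Δv = aΔt and Δx = v₀Δt + ½aΔt²; chain segment to segment.
0–3 s: v starts -7 cm/s; Δx = -7·3 + ½·-12·3² = -75 cm; v ends -43 cm/s.
3–9 s: v starts -43 cm/s; Δx = -43·6 + ½·-6·6² = -366 cm; v ends -79 cm/s.
9–15 s: v starts -79 cm/s; Δx = -79·6 + ½·9·6² = -312 cm; v ends -25 cm/s.
15–19 s: v starts -25 cm/s; Δx = -25·4 + ½·7·4² = -44 cm; v ends 3 cm/s.
x(19) = -2 + Σ Δx = -799 cm.

-799 cm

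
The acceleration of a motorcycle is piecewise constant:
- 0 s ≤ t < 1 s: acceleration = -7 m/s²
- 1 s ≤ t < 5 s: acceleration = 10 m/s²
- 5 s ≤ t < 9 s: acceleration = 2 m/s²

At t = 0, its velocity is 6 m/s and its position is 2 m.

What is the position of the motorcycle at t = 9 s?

252.5 m

On each constant-a segment, Δv = aΔt and Δx = v₀Δt + ½aΔt²; chain segment to segment.
0–1 s: v starts 6 m/s; Δx = 6·1 + ½·-7·1² = 2.5 m; v ends -1 m/s.
1–5 s: v starts -1 m/s; Δx = -1·4 + ½·10·4² = 76 m; v ends 39 m/s.
5–9 s: v starts 39 m/s; Δx = 39·4 + ½·2·4² = 172 m; v ends 47 m/s.
x(9) = 2 + Σ Δx = 252.5 m.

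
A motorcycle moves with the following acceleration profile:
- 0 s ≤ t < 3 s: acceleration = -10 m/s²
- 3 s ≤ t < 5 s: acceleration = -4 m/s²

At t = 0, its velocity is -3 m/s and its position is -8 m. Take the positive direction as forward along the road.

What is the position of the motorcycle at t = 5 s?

On each constant-a segment, Δv = aΔt and Δx = v₀Δt + ½aΔt²; chain segment to segment.
0–3 s: v starts -3 m/s; Δx = -3·3 + ½·-10·3² = -54 m; v ends -33 m/s.
3–5 s: v starts -33 m/s; Δx = -33·2 + ½·-4·2² = -74 m; v ends -41 m/s.
x(5) = -8 + Σ Δx = -136 m.

-136 m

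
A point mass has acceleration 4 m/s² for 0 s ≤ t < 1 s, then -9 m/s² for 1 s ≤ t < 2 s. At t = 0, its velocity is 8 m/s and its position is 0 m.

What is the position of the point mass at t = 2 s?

On each constant-a segment, Δv = aΔt and Δx = v₀Δt + ½aΔt²; chain segment to segment.
0–1 s: v starts 8 m/s; Δx = 8·1 + ½·4·1² = 10 m; v ends 12 m/s.
1–2 s: v starts 12 m/s; Δx = 12·1 + ½·-9·1² = 7.5 m; v ends 3 m/s.
x(2) = 0 + Σ Δx = 17.5 m.

17.5 m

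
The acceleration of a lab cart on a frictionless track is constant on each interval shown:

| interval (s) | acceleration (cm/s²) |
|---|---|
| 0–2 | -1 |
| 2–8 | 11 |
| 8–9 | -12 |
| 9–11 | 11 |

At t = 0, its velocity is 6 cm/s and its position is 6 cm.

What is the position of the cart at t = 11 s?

On each constant-a segment, Δv = aΔt and Δx = v₀Δt + ½aΔt²; chain segment to segment.
0–2 s: v starts 6 cm/s; Δx = 6·2 + ½·-1·2² = 10 cm; v ends 4 cm/s.
2–8 s: v starts 4 cm/s; Δx = 4·6 + ½·11·6² = 222 cm; v ends 70 cm/s.
8–9 s: v starts 70 cm/s; Δx = 70·1 + ½·-12·1² = 64 cm; v ends 58 cm/s.
9–11 s: v starts 58 cm/s; Δx = 58·2 + ½·11·2² = 138 cm; v ends 80 cm/s.
x(11) = 6 + Σ Δx = 440 cm.

440 cm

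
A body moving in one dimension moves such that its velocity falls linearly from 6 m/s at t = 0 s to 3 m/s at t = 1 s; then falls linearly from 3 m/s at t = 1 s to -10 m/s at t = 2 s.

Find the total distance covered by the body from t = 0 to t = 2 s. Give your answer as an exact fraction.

Total distance travelled is ∫|v| dt — sum the magnitudes of each area piece.
0–1 s: |½(6 + 3)(1)| = 4.5 m
1–2 s: v = 0 at t = 16/13 s; triangle areas 9/26 + 50/13 = 109/26 m
Total distance = 113/13 m

113/13 m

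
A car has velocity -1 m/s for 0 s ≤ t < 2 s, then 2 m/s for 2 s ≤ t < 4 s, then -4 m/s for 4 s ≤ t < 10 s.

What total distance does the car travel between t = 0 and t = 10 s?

Distance (not displacement) is the total path length: add the absolute areas under v-t.
0–2 s: |-1| × 2 = 2 m
2–4 s: |2| × 2 = 4 m
4–10 s: |-4| × 6 = 24 m
Total distance = 30 m

30 m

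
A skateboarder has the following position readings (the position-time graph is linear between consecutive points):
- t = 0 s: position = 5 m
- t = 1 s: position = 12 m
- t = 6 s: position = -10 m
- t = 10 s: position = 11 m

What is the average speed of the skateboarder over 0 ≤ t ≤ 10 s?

Average speed = (total path length)/(elapsed time); on a piecewise-linear x-t graph the path length is Σ|Δx|.
0–1 s: |Δx| = |12 − 5| = 7 m
1–6 s: |Δx| = |-10 − 12| = 22 m
6–10 s: |Δx| = |11 − -10| = 21 m
Total path = 50 m; average speed = 50/10 = 5 m/s.

5 m/s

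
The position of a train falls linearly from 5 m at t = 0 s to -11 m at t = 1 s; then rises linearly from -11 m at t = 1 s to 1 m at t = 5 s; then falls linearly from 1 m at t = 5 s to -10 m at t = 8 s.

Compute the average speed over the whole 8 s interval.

Average speed = (total path length)/(elapsed time); on a piecewise-linear x-t graph the path length is Σ|Δx|.
0–1 s: |Δx| = |-11 − 5| = 16 m
1–5 s: |Δx| = |1 − -11| = 12 m
5–8 s: |Δx| = |-10 − 1| = 11 m
Total path = 39 m; average speed = 39/8 = 4.875 m/s.

4.875 m/s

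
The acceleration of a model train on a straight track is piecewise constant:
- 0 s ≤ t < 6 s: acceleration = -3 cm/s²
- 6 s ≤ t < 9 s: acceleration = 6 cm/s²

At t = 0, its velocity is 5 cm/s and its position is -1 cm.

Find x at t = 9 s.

On each constant-a segment, Δv = aΔt and Δx = v₀Δt + ½aΔt²; chain segment to segment.
0–6 s: v starts 5 cm/s; Δx = 5·6 + ½·-3·6² = -24 cm; v ends -13 cm/s.
6–9 s: v starts -13 cm/s; Δx = -13·3 + ½·6·3² = -12 cm; v ends 5 cm/s.
x(9) = -1 + Σ Δx = -37 cm.

-37 cm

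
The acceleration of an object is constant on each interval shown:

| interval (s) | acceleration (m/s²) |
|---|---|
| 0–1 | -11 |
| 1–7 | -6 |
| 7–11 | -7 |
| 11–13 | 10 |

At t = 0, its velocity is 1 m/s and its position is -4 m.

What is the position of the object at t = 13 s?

On each constant-a segment, Δv = aΔt and Δx = v₀Δt + ½aΔt²; chain segment to segment.
0–1 s: v starts 1 m/s; Δx = 1·1 + ½·-11·1² = -4.5 m; v ends -10 m/s.
1–7 s: v starts -10 m/s; Δx = -10·6 + ½·-6·6² = -168 m; v ends -46 m/s.
7–11 s: v starts -46 m/s; Δx = -46·4 + ½·-7·4² = -240 m; v ends -74 m/s.
11–13 s: v starts -74 m/s; Δx = -74·2 + ½·10·2² = -128 m; v ends -54 m/s.
x(13) = -4 + Σ Δx = -544.5 m.

-544.5 m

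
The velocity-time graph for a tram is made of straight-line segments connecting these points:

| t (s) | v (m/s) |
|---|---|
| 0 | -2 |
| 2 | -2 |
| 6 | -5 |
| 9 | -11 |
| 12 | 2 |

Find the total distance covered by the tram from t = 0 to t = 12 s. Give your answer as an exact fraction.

Total distance travelled is ∫|v| dt — sum the magnitudes of each area piece.
0–2 s: |-2| × 2 = 4 m
2–6 s: |½(-2 + -5)(4)| = 14 m
6–9 s: |½(-5 + -11)(3)| = 24 m
9–12 s: v = 0 at t = 150/13 s; triangle areas 363/26 + 6/13 = 375/26 m
Total distance = 1467/26 m

1467/26 m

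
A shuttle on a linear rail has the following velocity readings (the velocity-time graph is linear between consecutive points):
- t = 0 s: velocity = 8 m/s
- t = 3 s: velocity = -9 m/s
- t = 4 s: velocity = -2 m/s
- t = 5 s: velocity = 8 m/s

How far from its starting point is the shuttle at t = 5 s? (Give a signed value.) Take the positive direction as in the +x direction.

-4 m

Displacement is the signed area under the v-t curve.
0–3 s: ½(8 + -9)(3) = -1.5 m
3–4 s: ½(-9 + -2)(1) = -5.5 m
4–5 s: ½(-2 + 8)(1) = 3 m
Net displacement = -4 m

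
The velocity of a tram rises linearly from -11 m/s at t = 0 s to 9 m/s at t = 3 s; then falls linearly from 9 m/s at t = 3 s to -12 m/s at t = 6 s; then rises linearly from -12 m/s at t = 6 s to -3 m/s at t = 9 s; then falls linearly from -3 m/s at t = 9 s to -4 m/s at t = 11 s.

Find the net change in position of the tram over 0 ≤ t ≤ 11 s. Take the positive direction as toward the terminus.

-37 m

Net displacement equals the area under the velocity-time graph (areas below the axis count negative).
0–3 s: ½(-11 + 9)(3) = -3 m
3–6 s: ½(9 + -12)(3) = -4.5 m
6–9 s: ½(-12 + -3)(3) = -22.5 m
9–11 s: ½(-3 + -4)(2) = -7 m
Net displacement = -37 m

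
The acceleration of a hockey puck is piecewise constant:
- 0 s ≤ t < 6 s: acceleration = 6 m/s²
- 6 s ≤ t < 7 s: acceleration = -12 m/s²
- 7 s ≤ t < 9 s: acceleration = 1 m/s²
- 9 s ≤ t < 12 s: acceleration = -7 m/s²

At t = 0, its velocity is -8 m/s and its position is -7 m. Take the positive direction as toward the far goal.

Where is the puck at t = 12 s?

131.5 m

On each constant-a segment, Δv = aΔt and Δx = v₀Δt + ½aΔt²; chain segment to segment.
0–6 s: v starts -8 m/s; Δx = -8·6 + ½·6·6² = 60 m; v ends 28 m/s.
6–7 s: v starts 28 m/s; Δx = 28·1 + ½·-12·1² = 22 m; v ends 16 m/s.
7–9 s: v starts 16 m/s; Δx = 16·2 + ½·1·2² = 34 m; v ends 18 m/s.
9–12 s: v starts 18 m/s; Δx = 18·3 + ½·-7·3² = 22.5 m; v ends -3 m/s.
x(12) = -7 + Σ Δx = 131.5 m.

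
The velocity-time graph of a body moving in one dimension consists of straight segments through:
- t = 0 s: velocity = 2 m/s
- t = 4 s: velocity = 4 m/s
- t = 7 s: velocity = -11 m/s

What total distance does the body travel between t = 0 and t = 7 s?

Total distance travelled is ∫|v| dt — sum the magnitudes of each area piece.
0–4 s: |½(2 + 4)(4)| = 12 m
4–7 s: v = 0 at t = 4.8 s; triangle areas 1.6 + 12.1 = 13.7 m
Total distance = 25.7 m

25.7 m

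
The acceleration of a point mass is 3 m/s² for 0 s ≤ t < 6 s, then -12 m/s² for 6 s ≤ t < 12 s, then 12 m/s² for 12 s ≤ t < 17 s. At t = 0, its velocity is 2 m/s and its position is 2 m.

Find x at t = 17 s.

-138 m

On each constant-a segment, Δv = aΔt and Δx = v₀Δt + ½aΔt²; chain segment to segment.
0–6 s: v starts 2 m/s; Δx = 2·6 + ½·3·6² = 66 m; v ends 20 m/s.
6–12 s: v starts 20 m/s; Δx = 20·6 + ½·-12·6² = -96 m; v ends -52 m/s.
12–17 s: v starts -52 m/s; Δx = -52·5 + ½·12·5² = -110 m; v ends 8 m/s.
x(17) = 2 + Σ Δx = -138 m.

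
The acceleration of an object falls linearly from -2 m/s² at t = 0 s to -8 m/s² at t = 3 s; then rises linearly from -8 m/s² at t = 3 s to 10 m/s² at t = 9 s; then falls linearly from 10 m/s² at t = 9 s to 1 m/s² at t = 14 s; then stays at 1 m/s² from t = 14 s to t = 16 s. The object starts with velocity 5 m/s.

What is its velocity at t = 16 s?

Δv equals the area under the a-t graph; then v = v₀ + Δv.
0–3 s: ½(-2 + -8)(3) = -15 m/s
3–9 s: ½(-8 + 10)(6) = 6 m/s
9–14 s: ½(10 + 1)(5) = 27.5 m/s
14–16 s: 1 × 2 = 2 m/s
Δv = 20.5 m/s, so v(16) = 5 + (20.5) = 25.5 m/s.

25.5 m/s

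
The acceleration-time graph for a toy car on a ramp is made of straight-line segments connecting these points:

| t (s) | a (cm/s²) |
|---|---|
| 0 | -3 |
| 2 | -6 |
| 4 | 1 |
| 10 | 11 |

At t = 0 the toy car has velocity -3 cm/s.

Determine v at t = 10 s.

Δv equals the area under the a-t graph; then v = v₀ + Δv.
0–2 s: ½(-3 + -6)(2) = -9 cm/s
2–4 s: ½(-6 + 1)(2) = -5 cm/s
4–10 s: ½(1 + 11)(6) = 36 cm/s
Δv = 22 cm/s, so v(10) = -3 + (22) = 19 cm/s.

19 cm/s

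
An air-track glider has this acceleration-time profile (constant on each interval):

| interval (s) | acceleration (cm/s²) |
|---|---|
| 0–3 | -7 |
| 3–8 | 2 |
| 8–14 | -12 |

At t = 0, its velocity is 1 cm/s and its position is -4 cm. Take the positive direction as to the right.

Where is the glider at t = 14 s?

On each constant-a segment, Δv = aΔt and Δx = v₀Δt + ½aΔt²; chain segment to segment.
0–3 s: v starts 1 cm/s; Δx = 1·3 + ½·-7·3² = -28.5 cm; v ends -20 cm/s.
3–8 s: v starts -20 cm/s; Δx = -20·5 + ½·2·5² = -75 cm; v ends -10 cm/s.
8–14 s: v starts -10 cm/s; Δx = -10·6 + ½·-12·6² = -276 cm; v ends -82 cm/s.
x(14) = -4 + Σ Δx = -383.5 cm.

-383.5 cm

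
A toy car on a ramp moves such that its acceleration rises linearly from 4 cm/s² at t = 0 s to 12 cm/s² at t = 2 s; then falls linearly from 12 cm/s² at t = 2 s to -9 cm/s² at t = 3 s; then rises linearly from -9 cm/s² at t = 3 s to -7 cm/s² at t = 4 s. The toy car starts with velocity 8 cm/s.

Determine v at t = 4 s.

Δv equals the area under the a-t graph; then v = v₀ + Δv.
0–2 s: ½(4 + 12)(2) = 16 cm/s
2–3 s: ½(12 + -9)(1) = 1.5 cm/s
3–4 s: ½(-9 + -7)(1) = -8 cm/s
Δv = 9.5 cm/s, so v(4) = 8 + (9.5) = 17.5 cm/s.

17.5 cm/s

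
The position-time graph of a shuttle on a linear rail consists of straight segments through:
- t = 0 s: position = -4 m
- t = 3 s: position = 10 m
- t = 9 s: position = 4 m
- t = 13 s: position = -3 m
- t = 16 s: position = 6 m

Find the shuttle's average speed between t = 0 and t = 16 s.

2.25 m/s

Average speed = (total path length)/(elapsed time); on a piecewise-linear x-t graph the path length is Σ|Δx|.
0–3 s: |Δx| = |10 − -4| = 14 m
3–9 s: |Δx| = |4 − 10| = 6 m
9–13 s: |Δx| = |-3 − 4| = 7 m
13–16 s: |Δx| = |6 − -3| = 9 m
Total path = 36 m; average speed = 36/16 = 2.25 m/s.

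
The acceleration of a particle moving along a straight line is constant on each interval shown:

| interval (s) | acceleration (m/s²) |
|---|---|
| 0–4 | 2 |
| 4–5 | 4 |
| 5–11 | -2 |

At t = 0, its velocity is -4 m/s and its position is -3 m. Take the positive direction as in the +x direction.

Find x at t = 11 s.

On each constant-a segment, Δv = aΔt and Δx = v₀Δt + ½aΔt²; chain segment to segment.
0–4 s: v starts -4 m/s; Δx = -4·4 + ½·2·4² = 0 m; v ends 4 m/s.
4–5 s: v starts 4 m/s; Δx = 4·1 + ½·4·1² = 6 m; v ends 8 m/s.
5–11 s: v starts 8 m/s; Δx = 8·6 + ½·-2·6² = 12 m; v ends -4 m/s.
x(11) = -3 + Σ Δx = 15 m.

15 m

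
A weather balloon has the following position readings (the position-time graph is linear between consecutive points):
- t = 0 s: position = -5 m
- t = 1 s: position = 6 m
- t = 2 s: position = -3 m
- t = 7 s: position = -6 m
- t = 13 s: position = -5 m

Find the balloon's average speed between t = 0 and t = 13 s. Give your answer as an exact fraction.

Average speed = (total path length)/(elapsed time); on a piecewise-linear x-t graph the path length is Σ|Δx|.
0–1 s: |Δx| = |6 − -5| = 11 m
1–2 s: |Δx| = |-3 − 6| = 9 m
2–7 s: |Δx| = |-6 − -3| = 3 m
7–13 s: |Δx| = |-5 − -6| = 1 m
Total path = 24 m; average speed = 24/13 = 24/13 m/s.

24/13 m/s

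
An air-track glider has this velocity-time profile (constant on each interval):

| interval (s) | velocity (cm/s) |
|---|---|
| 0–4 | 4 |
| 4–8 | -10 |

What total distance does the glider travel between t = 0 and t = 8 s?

56 cm

Total distance travelled is ∫|v| dt — sum the magnitudes of each area piece.
0–4 s: |4| × 4 = 16 cm
4–8 s: |-10| × 4 = 40 cm
Total distance = 56 cm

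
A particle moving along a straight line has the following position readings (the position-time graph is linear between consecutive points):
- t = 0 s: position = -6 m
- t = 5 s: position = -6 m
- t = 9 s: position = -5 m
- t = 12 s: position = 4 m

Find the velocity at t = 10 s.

Velocity is the slope of the x-t graph on 9–12 s: (4 − -5)/(12 − 9) = 3 m/s.

3 m/s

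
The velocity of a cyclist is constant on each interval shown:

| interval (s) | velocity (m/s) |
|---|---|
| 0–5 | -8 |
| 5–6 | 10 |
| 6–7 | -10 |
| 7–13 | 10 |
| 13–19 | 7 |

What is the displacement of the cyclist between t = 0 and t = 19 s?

Displacement is the signed area under the v-t curve.
0–5 s: -8 × 5 = -40 m
5–6 s: 10 × 1 = 10 m
6–7 s: -10 × 1 = -10 m
7–13 s: 10 × 6 = 60 m
13–19 s: 7 × 6 = 42 m
Net displacement = 62 m

62 m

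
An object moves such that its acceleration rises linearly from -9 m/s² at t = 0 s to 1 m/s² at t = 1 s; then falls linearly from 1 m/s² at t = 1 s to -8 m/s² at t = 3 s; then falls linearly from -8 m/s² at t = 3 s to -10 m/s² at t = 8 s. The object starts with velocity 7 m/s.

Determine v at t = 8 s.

Δv equals the area under the a-t graph; then v = v₀ + Δv.
0–1 s: ½(-9 + 1)(1) = -4 m/s
1–3 s: ½(1 + -8)(2) = -7 m/s
3–8 s: ½(-8 + -10)(5) = -45 m/s
Δv = -56 m/s, so v(8) = 7 + (-56) = -49 m/s.

-49 m/s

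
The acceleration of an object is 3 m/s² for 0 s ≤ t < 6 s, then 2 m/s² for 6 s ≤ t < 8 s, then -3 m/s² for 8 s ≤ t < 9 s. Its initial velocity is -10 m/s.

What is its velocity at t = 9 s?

Δv equals the area under the a-t graph; then v = v₀ + Δv.
0–6 s: 3 × 6 = 18 m/s
6–8 s: 2 × 2 = 4 m/s
8–9 s: -3 × 1 = -3 m/s
Δv = 19 m/s, so v(9) = -10 + (19) = 9 m/s.

9 m/s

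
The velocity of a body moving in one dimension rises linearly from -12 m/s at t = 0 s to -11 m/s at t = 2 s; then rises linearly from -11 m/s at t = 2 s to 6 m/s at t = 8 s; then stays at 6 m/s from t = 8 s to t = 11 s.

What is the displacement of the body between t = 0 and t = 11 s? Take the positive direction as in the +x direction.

-20 m

Net displacement equals the area under the velocity-time graph (areas below the axis count negative).
0–2 s: ½(-12 + -11)(2) = -23 m
2–8 s: ½(-11 + 6)(6) = -15 m
8–11 s: 6 × 3 = 18 m
Net displacement = -20 m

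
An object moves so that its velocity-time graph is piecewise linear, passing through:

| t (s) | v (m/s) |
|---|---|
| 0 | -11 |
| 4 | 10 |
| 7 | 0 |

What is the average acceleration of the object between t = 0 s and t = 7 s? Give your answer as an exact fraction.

11/7 m/s²

Average acceleration = Δv/Δt = (0 − -11)/(7 − 0) = 11/7 m/s².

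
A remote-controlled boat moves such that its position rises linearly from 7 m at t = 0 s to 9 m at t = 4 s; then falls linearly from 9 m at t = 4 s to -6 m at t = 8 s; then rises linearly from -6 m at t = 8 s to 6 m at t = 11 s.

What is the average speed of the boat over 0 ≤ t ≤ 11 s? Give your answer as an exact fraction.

29/11 m/s

Average speed = (total path length)/(elapsed time); on a piecewise-linear x-t graph the path length is Σ|Δx|.
0–4 s: |Δx| = |9 − 7| = 2 m
4–8 s: |Δx| = |-6 − 9| = 15 m
8–11 s: |Δx| = |6 − -6| = 12 m
Total path = 29 m; average speed = 29/11 = 29/11 m/s.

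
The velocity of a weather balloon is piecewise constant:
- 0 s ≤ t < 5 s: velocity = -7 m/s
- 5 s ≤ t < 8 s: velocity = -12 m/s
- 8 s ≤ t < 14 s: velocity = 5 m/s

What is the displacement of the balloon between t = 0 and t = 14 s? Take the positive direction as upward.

Net displacement equals the area under the velocity-time graph (areas below the axis count negative).
0–5 s: -7 × 5 = -35 m
5–8 s: -12 × 3 = -36 m
8–14 s: 5 × 6 = 30 m
Net displacement = -41 m

-41 m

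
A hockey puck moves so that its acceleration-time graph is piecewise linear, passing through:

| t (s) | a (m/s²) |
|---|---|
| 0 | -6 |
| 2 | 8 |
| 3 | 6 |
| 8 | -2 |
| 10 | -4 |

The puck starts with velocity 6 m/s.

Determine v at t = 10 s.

Δv equals the area under the a-t graph; then v = v₀ + Δv.
0–2 s: ½(-6 + 8)(2) = 2 m/s
2–3 s: ½(8 + 6)(1) = 7 m/s
3–8 s: ½(6 + -2)(5) = 10 m/s
8–10 s: ½(-2 + -4)(2) = -6 m/s
Δv = 13 m/s, so v(10) = 6 + (13) = 19 m/s.

19 m/s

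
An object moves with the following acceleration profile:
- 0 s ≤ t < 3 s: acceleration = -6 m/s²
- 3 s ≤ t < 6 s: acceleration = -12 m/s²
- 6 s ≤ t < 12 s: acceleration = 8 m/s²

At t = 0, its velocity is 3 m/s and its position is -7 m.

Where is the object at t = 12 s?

On each constant-a segment, Δv = aΔt and Δx = v₀Δt + ½aΔt²; chain segment to segment.
0–3 s: v starts 3 m/s; Δx = 3·3 + ½·-6·3² = -18 m; v ends -15 m/s.
3–6 s: v starts -15 m/s; Δx = -15·3 + ½·-12·3² = -99 m; v ends -51 m/s.
6–12 s: v starts -51 m/s; Δx = -51·6 + ½·8·6² = -162 m; v ends -3 m/s.
x(12) = -7 + Σ Δx = -286 m.

-286 m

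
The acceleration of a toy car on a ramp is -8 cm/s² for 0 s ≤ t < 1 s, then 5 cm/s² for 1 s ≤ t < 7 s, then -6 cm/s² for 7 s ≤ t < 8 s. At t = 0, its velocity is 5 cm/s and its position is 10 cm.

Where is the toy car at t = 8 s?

107 cm

On each constant-a segment, Δv = aΔt and Δx = v₀Δt + ½aΔt²; chain segment to segment.
0–1 s: v starts 5 cm/s; Δx = 5·1 + ½·-8·1² = 1 cm; v ends -3 cm/s.
1–7 s: v starts -3 cm/s; Δx = -3·6 + ½·5·6² = 72 cm; v ends 27 cm/s.
7–8 s: v starts 27 cm/s; Δx = 27·1 + ½·-6·1² = 24 cm; v ends 21 cm/s.
x(8) = 10 + Σ Δx = 107 cm.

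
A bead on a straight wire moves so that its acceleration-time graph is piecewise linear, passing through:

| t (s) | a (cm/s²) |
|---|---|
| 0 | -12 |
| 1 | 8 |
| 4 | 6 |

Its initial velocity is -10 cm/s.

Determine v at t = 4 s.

Δv equals the area under the a-t graph; then v = v₀ + Δv.
0–1 s: ½(-12 + 8)(1) = -2 cm/s
1–4 s: ½(8 + 6)(3) = 21 cm/s
Δv = 19 cm/s, so v(4) = -10 + (19) = 9 cm/s.

9 cm/s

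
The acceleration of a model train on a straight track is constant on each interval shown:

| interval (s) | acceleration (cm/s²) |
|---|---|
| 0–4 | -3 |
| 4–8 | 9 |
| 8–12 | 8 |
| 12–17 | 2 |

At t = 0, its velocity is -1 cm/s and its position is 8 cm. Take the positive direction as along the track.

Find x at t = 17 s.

On each constant-a segment, Δv = aΔt and Δx = v₀Δt + ½aΔt²; chain segment to segment.
0–4 s: v starts -1 cm/s; Δx = -1·4 + ½·-3·4² = -28 cm; v ends -13 cm/s.
4–8 s: v starts -13 cm/s; Δx = -13·4 + ½·9·4² = 20 cm; v ends 23 cm/s.
8–12 s: v starts 23 cm/s; Δx = 23·4 + ½·8·4² = 156 cm; v ends 55 cm/s.
12–17 s: v starts 55 cm/s; Δx = 55·5 + ½·2·5² = 300 cm; v ends 65 cm/s.
x(17) = 8 + Σ Δx = 456 cm.

456 cm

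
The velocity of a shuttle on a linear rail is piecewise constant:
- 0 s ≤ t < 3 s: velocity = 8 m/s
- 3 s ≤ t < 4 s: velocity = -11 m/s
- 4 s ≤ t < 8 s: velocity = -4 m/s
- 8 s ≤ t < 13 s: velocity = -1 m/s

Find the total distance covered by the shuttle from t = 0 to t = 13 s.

Total distance travelled is ∫|v| dt — sum the magnitudes of each area piece.
0–3 s: |8| × 3 = 24 m
3–4 s: |-11| × 1 = 11 m
4–8 s: |-4| × 4 = 16 m
8–13 s: |-1| × 5 = 5 m
Total distance = 56 m

56 m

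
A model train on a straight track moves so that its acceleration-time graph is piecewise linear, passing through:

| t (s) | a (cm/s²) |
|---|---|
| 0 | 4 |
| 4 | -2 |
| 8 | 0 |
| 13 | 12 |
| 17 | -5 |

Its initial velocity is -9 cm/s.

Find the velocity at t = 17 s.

Δv equals the area under the a-t graph; then v = v₀ + Δv.
0–4 s: ½(4 + -2)(4) = 4 cm/s
4–8 s: ½(-2 + 0)(4) = -4 cm/s
8–13 s: ½(0 + 12)(5) = 30 cm/s
13–17 s: ½(12 + -5)(4) = 14 cm/s
Δv = 44 cm/s, so v(17) = -9 + (44) = 35 cm/s.

35 cm/s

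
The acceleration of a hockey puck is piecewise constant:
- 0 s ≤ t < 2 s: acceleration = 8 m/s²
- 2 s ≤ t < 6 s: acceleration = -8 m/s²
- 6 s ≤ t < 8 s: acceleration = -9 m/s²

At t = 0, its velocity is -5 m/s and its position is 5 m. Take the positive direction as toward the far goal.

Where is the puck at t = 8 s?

-69 m

On each constant-a segment, Δv = aΔt and Δx = v₀Δt + ½aΔt²; chain segment to segment.
0–2 s: v starts -5 m/s; Δx = -5·2 + ½·8·2² = 6 m; v ends 11 m/s.
2–6 s: v starts 11 m/s; Δx = 11·4 + ½·-8·4² = -20 m; v ends -21 m/s.
6–8 s: v starts -21 m/s; Δx = -21·2 + ½·-9·2² = -60 m; v ends -39 m/s.
x(8) = 5 + Σ Δx = -69 m.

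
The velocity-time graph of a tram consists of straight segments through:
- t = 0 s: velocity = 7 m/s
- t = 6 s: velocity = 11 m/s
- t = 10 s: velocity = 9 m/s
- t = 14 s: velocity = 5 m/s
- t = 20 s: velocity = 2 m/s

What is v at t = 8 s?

10 m/s

On 6–10 s the graph is linear from 11 to 9 m/s: v(8) = 11 + (9 − 11)·(8 − 6)/(10 − 6) = 10 m/s.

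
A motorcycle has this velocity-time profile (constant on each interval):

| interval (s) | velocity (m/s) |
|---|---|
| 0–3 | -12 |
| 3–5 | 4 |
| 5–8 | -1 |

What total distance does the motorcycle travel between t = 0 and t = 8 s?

47 m

Total distance travelled is ∫|v| dt — sum the magnitudes of each area piece.
0–3 s: |-12| × 3 = 36 m
3–5 s: |4| × 2 = 8 m
5–8 s: |-1| × 3 = 3 m
Total distance = 47 m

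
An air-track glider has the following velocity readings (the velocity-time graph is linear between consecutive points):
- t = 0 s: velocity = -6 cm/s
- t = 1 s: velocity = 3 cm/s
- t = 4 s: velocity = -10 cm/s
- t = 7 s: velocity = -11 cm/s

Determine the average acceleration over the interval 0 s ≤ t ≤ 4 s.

-1 cm/s²

Average acceleration = Δv/Δt = (-10 − -6)/(4 − 0) = -1 cm/s².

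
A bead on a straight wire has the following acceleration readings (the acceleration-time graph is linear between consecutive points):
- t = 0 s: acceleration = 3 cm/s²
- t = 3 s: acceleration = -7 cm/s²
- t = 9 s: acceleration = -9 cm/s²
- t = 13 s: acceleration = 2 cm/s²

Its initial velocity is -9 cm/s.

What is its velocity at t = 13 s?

-77 cm/s

Δv equals the area under the a-t graph; then v = v₀ + Δv.
0–3 s: ½(3 + -7)(3) = -6 cm/s
3–9 s: ½(-7 + -9)(6) = -48 cm/s
9–13 s: ½(-9 + 2)(4) = -14 cm/s
Δv = -68 cm/s, so v(13) = -9 + (-68) = -77 cm/s.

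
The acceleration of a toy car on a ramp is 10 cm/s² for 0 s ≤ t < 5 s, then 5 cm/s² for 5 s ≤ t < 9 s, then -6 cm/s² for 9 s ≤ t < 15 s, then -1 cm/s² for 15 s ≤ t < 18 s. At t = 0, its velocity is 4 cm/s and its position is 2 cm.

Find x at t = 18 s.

848.5 cm

On each constant-a segment, Δv = aΔt and Δx = v₀Δt + ½aΔt²; chain segment to segment.
0–5 s: v starts 4 cm/s; Δx = 4·5 + ½·10·5² = 145 cm; v ends 54 cm/s.
5–9 s: v starts 54 cm/s; Δx = 54·4 + ½·5·4² = 256 cm; v ends 74 cm/s.
9–15 s: v starts 74 cm/s; Δx = 74·6 + ½·-6·6² = 336 cm; v ends 38 cm/s.
15–18 s: v starts 38 cm/s; Δx = 38·3 + ½·-1·3² = 109.5 cm; v ends 35 cm/s.
x(18) = 2 + Σ Δx = 848.5 cm.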